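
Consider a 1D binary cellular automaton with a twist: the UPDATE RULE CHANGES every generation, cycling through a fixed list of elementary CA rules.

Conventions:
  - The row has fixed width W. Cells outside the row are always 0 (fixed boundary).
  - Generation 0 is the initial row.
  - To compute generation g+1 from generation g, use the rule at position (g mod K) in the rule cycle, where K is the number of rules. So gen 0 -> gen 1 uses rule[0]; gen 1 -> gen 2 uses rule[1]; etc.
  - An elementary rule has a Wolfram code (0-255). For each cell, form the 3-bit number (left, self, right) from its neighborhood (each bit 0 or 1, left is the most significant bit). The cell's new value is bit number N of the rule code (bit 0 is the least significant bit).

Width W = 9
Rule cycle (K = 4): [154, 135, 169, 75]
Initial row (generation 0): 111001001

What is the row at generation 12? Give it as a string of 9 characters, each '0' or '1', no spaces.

Answer: 000000110

Derivation:
Gen 0: 111001001
Gen 1 (rule 154): 110110110
Gen 2 (rule 135): 000000000
Gen 3 (rule 169): 111111111
Gen 4 (rule 75): 100000001
Gen 5 (rule 154): 010000010
Gen 6 (rule 135): 110111110
Gen 7 (rule 169): 101111100
Gen 8 (rule 75): 001000101
Gen 9 (rule 154): 010101000
Gen 10 (rule 135): 110101011
Gen 11 (rule 169): 101010110
Gen 12 (rule 75): 000000110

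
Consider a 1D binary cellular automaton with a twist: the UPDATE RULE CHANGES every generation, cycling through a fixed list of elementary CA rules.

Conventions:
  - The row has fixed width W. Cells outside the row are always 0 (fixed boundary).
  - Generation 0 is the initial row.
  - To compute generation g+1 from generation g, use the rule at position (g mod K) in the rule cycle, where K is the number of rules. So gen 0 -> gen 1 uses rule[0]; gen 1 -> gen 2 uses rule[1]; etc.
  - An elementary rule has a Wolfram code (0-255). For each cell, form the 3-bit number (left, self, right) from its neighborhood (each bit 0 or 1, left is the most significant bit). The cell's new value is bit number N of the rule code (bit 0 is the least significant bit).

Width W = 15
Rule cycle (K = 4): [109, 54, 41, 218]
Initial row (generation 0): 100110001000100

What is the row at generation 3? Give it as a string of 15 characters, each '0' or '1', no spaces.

Answer: 100001000000000

Derivation:
Gen 0: 100110001000100
Gen 1 (rule 109): 100110101010101
Gen 2 (rule 54): 111001111111111
Gen 3 (rule 41): 100001000000000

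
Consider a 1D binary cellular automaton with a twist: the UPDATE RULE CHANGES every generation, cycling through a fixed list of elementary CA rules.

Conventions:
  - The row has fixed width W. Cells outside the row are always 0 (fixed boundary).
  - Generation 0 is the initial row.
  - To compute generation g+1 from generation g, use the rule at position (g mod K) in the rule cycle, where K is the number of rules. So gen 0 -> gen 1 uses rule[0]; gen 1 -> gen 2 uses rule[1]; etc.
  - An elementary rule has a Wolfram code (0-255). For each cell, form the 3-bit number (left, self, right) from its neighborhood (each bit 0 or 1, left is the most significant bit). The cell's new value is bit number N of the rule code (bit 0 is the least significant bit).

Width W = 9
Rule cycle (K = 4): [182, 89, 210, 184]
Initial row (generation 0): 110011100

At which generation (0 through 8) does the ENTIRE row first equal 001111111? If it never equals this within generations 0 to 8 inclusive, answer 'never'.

Answer: 5

Derivation:
Gen 0: 110011100
Gen 1 (rule 182): 001101010
Gen 2 (rule 89): 101100001
Gen 3 (rule 210): 000110010
Gen 4 (rule 184): 000101001
Gen 5 (rule 182): 001111111
Gen 6 (rule 89): 101000001
Gen 7 (rule 210): 000100010
Gen 8 (rule 184): 000010001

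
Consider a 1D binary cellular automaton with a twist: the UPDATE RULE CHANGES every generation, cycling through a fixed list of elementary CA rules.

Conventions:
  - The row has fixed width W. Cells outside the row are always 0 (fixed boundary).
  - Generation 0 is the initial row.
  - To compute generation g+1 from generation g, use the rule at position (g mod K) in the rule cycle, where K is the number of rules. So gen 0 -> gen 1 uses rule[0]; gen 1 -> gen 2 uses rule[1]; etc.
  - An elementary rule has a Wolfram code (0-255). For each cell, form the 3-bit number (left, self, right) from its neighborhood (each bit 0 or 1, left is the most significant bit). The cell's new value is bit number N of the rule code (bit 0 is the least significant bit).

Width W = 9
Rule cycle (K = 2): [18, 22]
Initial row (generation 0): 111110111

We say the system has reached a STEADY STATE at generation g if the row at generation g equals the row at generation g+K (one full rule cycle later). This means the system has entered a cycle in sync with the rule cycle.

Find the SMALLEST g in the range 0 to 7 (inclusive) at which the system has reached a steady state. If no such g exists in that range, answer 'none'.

Gen 0: 111110111
Gen 1 (rule 18): 000000000
Gen 2 (rule 22): 000000000
Gen 3 (rule 18): 000000000
Gen 4 (rule 22): 000000000
Gen 5 (rule 18): 000000000
Gen 6 (rule 22): 000000000
Gen 7 (rule 18): 000000000
Gen 8 (rule 22): 000000000
Gen 9 (rule 18): 000000000

Answer: 1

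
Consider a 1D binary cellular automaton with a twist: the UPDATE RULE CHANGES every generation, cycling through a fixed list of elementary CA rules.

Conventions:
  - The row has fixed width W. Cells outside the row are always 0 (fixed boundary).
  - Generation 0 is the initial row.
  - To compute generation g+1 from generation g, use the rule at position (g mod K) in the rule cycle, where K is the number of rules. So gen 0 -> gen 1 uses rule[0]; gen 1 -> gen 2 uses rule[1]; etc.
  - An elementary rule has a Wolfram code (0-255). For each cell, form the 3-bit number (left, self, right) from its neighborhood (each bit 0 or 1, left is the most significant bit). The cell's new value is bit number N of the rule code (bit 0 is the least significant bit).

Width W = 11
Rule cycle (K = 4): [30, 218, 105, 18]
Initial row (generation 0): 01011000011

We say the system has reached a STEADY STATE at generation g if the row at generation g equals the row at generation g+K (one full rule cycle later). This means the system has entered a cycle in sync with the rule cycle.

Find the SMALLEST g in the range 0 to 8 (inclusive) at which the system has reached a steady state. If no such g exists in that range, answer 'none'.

Answer: 8

Derivation:
Gen 0: 01011000011
Gen 1 (rule 30): 11010100110
Gen 2 (rule 218): 11000011111
Gen 3 (rule 105): 11011010001
Gen 4 (rule 18): 00000001010
Gen 5 (rule 30): 00000011011
Gen 6 (rule 218): 00000111011
Gen 7 (rule 105): 11110101111
Gen 8 (rule 18): 00000000000
Gen 9 (rule 30): 00000000000
Gen 10 (rule 218): 00000000000
Gen 11 (rule 105): 11111111111
Gen 12 (rule 18): 00000000000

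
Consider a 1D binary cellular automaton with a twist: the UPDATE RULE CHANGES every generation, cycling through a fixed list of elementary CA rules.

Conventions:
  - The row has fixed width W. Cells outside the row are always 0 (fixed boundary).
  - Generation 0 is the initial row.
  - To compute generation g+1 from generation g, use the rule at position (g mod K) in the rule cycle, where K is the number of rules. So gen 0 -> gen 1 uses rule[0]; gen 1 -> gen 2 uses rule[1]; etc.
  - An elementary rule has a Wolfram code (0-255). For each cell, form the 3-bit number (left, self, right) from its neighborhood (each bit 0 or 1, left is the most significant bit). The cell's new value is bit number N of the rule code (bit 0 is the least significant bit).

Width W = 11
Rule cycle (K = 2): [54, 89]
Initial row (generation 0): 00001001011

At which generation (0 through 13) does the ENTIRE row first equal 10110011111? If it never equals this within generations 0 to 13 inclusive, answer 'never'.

Gen 0: 00001001011
Gen 1 (rule 54): 00011111100
Gen 2 (rule 89): 11010000111
Gen 3 (rule 54): 00111001000
Gen 4 (rule 89): 10101100111
Gen 5 (rule 54): 11110011000
Gen 6 (rule 89): 10011011111
Gen 7 (rule 54): 11100100000
Gen 8 (rule 89): 10110011111
Gen 9 (rule 54): 11001100000
Gen 10 (rule 89): 11101111111
Gen 11 (rule 54): 00010000000
Gen 12 (rule 89): 11001111111
Gen 13 (rule 54): 00110000000

Answer: 8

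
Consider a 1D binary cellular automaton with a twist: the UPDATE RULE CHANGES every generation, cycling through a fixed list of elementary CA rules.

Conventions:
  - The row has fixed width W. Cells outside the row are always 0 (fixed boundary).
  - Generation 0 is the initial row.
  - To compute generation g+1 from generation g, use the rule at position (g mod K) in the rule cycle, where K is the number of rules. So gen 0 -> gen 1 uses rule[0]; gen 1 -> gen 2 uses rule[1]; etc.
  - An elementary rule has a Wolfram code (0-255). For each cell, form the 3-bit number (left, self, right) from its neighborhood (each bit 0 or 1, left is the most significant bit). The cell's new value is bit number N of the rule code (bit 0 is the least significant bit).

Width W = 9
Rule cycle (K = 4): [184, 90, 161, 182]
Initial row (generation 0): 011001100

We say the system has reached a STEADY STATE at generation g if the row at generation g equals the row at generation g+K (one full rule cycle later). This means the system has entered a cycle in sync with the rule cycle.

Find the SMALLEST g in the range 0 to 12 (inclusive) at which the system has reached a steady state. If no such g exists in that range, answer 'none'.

Gen 0: 011001100
Gen 1 (rule 184): 010101010
Gen 2 (rule 90): 100000001
Gen 3 (rule 161): 001111100
Gen 4 (rule 182): 010111010
Gen 5 (rule 184): 001110101
Gen 6 (rule 90): 011010000
Gen 7 (rule 161): 000100111
Gen 8 (rule 182): 001111010
Gen 9 (rule 184): 001110101
Gen 10 (rule 90): 011010000
Gen 11 (rule 161): 000100111
Gen 12 (rule 182): 001111010
Gen 13 (rule 184): 001110101
Gen 14 (rule 90): 011010000
Gen 15 (rule 161): 000100111
Gen 16 (rule 182): 001111010

Answer: 5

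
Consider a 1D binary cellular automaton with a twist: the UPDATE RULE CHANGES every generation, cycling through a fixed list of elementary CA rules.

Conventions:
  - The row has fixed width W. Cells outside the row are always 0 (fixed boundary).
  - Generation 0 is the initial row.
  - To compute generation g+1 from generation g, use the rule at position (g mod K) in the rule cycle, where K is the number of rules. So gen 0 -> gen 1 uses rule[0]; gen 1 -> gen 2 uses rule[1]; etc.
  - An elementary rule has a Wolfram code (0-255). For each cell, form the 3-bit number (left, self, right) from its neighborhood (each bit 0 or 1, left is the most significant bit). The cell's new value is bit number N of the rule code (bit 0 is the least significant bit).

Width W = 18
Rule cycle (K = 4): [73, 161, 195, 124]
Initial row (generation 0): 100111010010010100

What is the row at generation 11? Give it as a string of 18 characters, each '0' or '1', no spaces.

Gen 0: 100111010010010100
Gen 1 (rule 73): 000101000000000001
Gen 2 (rule 161): 110010011111111100
Gen 3 (rule 195): 010100101111111101
Gen 4 (rule 124): 011110111000000111
Gen 5 (rule 73): 010010101011110101
Gen 6 (rule 161): 000001010101101010
Gen 7 (rule 195): 111110000000100000
Gen 8 (rule 124): 100011000000110000
Gen 9 (rule 73): 001011011110110111
Gen 10 (rule 161): 100100101101001010
Gen 11 (rule 195): 001001000100010000

Answer: 001001000100010000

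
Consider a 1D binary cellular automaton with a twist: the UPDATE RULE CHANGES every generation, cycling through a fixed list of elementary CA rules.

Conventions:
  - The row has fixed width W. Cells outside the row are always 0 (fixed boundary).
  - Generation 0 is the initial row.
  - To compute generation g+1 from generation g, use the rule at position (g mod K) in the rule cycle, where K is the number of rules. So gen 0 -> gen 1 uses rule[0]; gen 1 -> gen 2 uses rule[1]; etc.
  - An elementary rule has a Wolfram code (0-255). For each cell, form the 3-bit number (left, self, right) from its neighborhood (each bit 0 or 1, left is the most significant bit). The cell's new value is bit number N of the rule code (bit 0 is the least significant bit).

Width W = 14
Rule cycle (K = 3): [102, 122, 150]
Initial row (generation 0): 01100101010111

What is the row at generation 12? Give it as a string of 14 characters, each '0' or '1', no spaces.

Gen 0: 01100101010111
Gen 1 (rule 102): 10101111111001
Gen 2 (rule 122): 01011000001110
Gen 3 (rule 150): 11000100010101
Gen 4 (rule 102): 01001100111111
Gen 5 (rule 122): 10111111100001
Gen 6 (rule 150): 10011111010011
Gen 7 (rule 102): 10100001110101
Gen 8 (rule 122): 01010011011010
Gen 9 (rule 150): 11011100000011
Gen 10 (rule 102): 01100100000101
Gen 11 (rule 122): 11111010001010
Gen 12 (rule 150): 01110011011011

Answer: 01110011011011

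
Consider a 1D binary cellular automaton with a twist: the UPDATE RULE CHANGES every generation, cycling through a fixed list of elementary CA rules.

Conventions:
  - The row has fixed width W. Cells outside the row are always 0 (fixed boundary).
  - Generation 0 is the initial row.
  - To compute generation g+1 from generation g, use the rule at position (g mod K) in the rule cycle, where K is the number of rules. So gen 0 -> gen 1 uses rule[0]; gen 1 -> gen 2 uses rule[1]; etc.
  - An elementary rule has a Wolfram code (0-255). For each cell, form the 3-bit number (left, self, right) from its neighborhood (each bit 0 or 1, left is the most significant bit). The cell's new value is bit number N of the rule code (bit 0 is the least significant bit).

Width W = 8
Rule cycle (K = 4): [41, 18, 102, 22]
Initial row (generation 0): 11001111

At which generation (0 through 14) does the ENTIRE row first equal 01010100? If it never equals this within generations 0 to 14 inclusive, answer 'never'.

Gen 0: 11001111
Gen 1 (rule 41): 10001000
Gen 2 (rule 18): 01010100
Gen 3 (rule 102): 11111100
Gen 4 (rule 22): 00000010
Gen 5 (rule 41): 11111000
Gen 6 (rule 18): 00000100
Gen 7 (rule 102): 00001100
Gen 8 (rule 22): 00010010
Gen 9 (rule 41): 11000000
Gen 10 (rule 18): 00100000
Gen 11 (rule 102): 01100000
Gen 12 (rule 22): 10010000
Gen 13 (rule 41): 00000111
Gen 14 (rule 18): 00001000

Answer: 2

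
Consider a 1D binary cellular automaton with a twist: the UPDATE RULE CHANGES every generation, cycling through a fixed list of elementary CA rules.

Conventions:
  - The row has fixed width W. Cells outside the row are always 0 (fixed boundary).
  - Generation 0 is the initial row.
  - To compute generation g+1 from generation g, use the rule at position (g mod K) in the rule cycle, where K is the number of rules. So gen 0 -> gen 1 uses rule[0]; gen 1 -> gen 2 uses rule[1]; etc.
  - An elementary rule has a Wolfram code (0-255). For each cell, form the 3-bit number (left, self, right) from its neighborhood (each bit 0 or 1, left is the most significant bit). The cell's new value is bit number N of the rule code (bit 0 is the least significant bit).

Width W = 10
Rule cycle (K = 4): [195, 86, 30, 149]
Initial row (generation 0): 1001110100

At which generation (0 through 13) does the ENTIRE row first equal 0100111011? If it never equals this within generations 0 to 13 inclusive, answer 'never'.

Gen 0: 1001110100
Gen 1 (rule 195): 0010110001
Gen 2 (rule 86): 0110011011
Gen 3 (rule 30): 1101110010
Gen 4 (rule 149): 0000101011
Gen 5 (rule 195): 1111000001
Gen 6 (rule 86): 0001100011
Gen 7 (rule 30): 0011010110
Gen 8 (rule 149): 1000010001
Gen 9 (rule 195): 0011100110
Gen 10 (rule 86): 0100111011
Gen 11 (rule 30): 1111100010
Gen 12 (rule 149): 0111011011
Gen 13 (rule 195): 1011001001

Answer: 10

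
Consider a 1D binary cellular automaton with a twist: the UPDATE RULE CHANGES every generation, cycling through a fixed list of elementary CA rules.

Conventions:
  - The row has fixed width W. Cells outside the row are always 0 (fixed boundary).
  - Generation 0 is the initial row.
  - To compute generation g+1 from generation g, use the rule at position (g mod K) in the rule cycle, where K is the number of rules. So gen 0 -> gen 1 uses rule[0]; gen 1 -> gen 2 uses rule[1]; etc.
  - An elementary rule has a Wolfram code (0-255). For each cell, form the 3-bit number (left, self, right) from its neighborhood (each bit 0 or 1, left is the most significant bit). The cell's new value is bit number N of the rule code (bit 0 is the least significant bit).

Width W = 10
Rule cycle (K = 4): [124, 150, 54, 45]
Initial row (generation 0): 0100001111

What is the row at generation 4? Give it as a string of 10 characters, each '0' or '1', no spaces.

Gen 0: 0100001111
Gen 1 (rule 124): 0110001001
Gen 2 (rule 150): 1001011111
Gen 3 (rule 54): 1111100000
Gen 4 (rule 45): 1000001111

Answer: 1000001111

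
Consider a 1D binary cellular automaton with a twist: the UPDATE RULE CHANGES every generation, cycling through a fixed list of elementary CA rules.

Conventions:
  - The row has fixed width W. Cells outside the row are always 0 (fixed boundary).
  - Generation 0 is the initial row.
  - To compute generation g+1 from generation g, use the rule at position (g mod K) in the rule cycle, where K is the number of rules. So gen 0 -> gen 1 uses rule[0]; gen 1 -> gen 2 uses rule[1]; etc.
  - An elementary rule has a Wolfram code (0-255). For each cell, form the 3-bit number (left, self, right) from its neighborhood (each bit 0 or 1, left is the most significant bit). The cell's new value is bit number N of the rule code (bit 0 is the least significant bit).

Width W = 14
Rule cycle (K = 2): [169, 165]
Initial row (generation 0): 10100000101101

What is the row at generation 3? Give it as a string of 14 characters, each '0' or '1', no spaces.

Answer: 00010001110100

Derivation:
Gen 0: 10100000101101
Gen 1 (rule 169): 01001110011010
Gen 2 (rule 165): 01000100000110
Gen 3 (rule 169): 00010001110100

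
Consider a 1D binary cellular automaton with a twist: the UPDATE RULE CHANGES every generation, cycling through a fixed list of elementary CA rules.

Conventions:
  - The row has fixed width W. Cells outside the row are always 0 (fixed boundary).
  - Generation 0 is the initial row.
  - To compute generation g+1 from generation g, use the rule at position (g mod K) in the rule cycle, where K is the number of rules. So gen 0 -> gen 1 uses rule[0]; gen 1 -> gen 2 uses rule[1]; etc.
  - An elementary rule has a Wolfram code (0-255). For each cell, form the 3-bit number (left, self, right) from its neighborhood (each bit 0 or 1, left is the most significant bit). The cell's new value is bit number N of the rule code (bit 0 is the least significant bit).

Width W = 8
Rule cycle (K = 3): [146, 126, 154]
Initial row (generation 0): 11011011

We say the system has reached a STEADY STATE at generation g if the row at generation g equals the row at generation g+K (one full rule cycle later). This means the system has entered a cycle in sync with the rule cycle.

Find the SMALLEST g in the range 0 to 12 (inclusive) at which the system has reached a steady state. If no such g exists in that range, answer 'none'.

Gen 0: 11011011
Gen 1 (rule 146): 00000000
Gen 2 (rule 126): 00000000
Gen 3 (rule 154): 00000000
Gen 4 (rule 146): 00000000
Gen 5 (rule 126): 00000000
Gen 6 (rule 154): 00000000
Gen 7 (rule 146): 00000000
Gen 8 (rule 126): 00000000
Gen 9 (rule 154): 00000000
Gen 10 (rule 146): 00000000
Gen 11 (rule 126): 00000000
Gen 12 (rule 154): 00000000
Gen 13 (rule 146): 00000000
Gen 14 (rule 126): 00000000
Gen 15 (rule 154): 00000000

Answer: 1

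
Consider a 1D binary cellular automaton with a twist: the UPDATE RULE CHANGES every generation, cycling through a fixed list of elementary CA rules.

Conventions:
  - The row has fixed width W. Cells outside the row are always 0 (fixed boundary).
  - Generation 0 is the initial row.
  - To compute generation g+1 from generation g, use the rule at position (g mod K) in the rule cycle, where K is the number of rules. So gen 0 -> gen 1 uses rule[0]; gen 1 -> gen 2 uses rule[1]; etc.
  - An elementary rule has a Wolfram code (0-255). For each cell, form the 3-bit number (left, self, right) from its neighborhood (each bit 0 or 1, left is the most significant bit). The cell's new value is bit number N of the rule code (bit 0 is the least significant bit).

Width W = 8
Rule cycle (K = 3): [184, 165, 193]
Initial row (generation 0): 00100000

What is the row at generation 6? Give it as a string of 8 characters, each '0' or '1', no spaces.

Gen 0: 00100000
Gen 1 (rule 184): 00010000
Gen 2 (rule 165): 11010111
Gen 3 (rule 193): 01000011
Gen 4 (rule 184): 00100010
Gen 5 (rule 165): 10101010
Gen 6 (rule 193): 00000000

Answer: 00000000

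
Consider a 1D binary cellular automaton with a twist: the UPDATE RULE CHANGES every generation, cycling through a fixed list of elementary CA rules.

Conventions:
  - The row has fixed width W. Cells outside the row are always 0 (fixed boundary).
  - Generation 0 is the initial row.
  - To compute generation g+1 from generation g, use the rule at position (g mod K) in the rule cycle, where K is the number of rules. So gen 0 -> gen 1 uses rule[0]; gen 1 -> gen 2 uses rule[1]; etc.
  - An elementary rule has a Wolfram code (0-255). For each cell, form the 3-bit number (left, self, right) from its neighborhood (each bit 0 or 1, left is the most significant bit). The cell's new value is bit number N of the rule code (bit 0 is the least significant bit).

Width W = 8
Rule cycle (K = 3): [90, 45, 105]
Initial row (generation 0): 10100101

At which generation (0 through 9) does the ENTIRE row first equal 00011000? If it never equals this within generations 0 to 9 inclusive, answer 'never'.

Answer: 1

Derivation:
Gen 0: 10100101
Gen 1 (rule 90): 00011000
Gen 2 (rule 45): 11010011
Gen 3 (rule 105): 11100011
Gen 4 (rule 90): 10110111
Gen 5 (rule 45): 11101100
Gen 6 (rule 105): 10111101
Gen 7 (rule 90): 00100100
Gen 8 (rule 45): 10100101
Gen 9 (rule 105): 01000010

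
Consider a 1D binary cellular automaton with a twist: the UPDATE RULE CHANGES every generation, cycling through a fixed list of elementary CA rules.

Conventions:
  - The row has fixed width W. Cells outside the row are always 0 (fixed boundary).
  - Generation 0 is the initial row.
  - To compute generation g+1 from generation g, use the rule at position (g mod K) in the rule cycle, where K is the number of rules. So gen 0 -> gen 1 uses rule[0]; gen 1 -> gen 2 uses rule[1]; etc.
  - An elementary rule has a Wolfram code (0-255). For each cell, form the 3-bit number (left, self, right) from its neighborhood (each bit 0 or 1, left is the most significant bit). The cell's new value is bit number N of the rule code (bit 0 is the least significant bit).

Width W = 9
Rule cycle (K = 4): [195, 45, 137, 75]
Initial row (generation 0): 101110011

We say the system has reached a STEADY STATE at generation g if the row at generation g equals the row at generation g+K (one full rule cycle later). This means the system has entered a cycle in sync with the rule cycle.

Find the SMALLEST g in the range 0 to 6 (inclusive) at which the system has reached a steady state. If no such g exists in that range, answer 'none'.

Answer: none

Derivation:
Gen 0: 101110011
Gen 1 (rule 195): 000110101
Gen 2 (rule 45): 110101111
Gen 3 (rule 137): 100001110
Gen 4 (rule 75): 001111010
Gen 5 (rule 195): 110111000
Gen 6 (rule 45): 101100011
Gen 7 (rule 137): 001001010
Gen 8 (rule 75): 110010000
Gen 9 (rule 195): 010100111
Gen 10 (rule 45): 011100100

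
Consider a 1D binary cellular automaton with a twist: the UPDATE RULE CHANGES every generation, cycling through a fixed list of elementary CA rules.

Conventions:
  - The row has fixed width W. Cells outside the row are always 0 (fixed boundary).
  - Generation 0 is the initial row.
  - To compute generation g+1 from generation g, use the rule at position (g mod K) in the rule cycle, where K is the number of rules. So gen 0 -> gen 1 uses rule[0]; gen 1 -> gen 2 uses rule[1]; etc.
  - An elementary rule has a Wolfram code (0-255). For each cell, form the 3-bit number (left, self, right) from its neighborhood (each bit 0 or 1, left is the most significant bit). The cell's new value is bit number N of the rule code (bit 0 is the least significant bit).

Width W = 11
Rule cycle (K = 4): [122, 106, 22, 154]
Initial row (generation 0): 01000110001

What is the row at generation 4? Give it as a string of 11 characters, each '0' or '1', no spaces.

Gen 0: 01000110001
Gen 1 (rule 122): 10101111010
Gen 2 (rule 106): 01011001100
Gen 3 (rule 22): 11000110010
Gen 4 (rule 154): 10101101101

Answer: 10101101101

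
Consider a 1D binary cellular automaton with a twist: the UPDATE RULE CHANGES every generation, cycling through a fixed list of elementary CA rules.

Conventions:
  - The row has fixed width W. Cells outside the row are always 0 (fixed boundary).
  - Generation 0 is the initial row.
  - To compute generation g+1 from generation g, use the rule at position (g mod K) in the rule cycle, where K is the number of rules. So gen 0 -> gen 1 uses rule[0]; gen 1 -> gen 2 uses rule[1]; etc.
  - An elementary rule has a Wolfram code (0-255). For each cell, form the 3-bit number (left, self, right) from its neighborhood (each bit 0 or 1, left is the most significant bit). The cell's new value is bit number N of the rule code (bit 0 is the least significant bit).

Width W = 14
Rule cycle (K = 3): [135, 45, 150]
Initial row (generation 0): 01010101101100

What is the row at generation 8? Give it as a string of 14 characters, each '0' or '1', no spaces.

Gen 0: 01010101101100
Gen 1 (rule 135): 11010100000001
Gen 2 (rule 45): 10111101111101
Gen 3 (rule 150): 10011000111001
Gen 4 (rule 135): 10100011010011
Gen 5 (rule 45): 11101010110010
Gen 6 (rule 150): 01001010001111
Gen 7 (rule 135): 11011010110110
Gen 8 (rule 45): 10110111101100

Answer: 10110111101100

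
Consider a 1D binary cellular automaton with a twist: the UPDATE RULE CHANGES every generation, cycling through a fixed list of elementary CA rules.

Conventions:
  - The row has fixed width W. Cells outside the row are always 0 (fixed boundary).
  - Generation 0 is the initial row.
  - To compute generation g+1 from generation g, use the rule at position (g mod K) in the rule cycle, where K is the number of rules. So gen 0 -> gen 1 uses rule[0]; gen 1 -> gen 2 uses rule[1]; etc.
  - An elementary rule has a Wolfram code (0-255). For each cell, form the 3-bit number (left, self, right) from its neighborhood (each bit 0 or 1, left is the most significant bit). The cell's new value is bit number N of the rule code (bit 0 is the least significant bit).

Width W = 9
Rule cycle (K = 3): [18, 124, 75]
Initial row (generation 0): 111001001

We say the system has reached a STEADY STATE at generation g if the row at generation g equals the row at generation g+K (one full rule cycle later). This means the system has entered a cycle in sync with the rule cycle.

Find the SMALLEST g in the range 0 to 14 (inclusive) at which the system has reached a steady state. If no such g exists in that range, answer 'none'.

Answer: 7

Derivation:
Gen 0: 111001001
Gen 1 (rule 18): 000110110
Gen 2 (rule 124): 000111111
Gen 3 (rule 75): 111100001
Gen 4 (rule 18): 000010010
Gen 5 (rule 124): 000011011
Gen 6 (rule 75): 111111011
Gen 7 (rule 18): 000000000
Gen 8 (rule 124): 000000000
Gen 9 (rule 75): 111111111
Gen 10 (rule 18): 000000000
Gen 11 (rule 124): 000000000
Gen 12 (rule 75): 111111111
Gen 13 (rule 18): 000000000
Gen 14 (rule 124): 000000000
Gen 15 (rule 75): 111111111
Gen 16 (rule 18): 000000000
Gen 17 (rule 124): 000000000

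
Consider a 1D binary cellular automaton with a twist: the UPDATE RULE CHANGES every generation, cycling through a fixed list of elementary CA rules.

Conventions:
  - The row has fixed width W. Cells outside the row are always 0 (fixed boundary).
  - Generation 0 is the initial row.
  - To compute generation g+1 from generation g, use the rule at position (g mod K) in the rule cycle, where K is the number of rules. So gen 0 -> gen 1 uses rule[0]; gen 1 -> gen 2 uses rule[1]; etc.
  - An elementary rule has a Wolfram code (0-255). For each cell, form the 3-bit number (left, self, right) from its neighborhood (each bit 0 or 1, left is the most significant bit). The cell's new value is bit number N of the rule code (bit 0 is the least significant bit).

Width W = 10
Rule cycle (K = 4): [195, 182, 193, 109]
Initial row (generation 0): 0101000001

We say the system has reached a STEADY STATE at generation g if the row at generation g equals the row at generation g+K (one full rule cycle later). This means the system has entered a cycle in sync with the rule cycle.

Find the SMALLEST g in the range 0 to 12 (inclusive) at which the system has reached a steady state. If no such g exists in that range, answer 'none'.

Answer: 7

Derivation:
Gen 0: 0101000001
Gen 1 (rule 195): 1000011110
Gen 2 (rule 182): 1100101101
Gen 3 (rule 193): 0100000100
Gen 4 (rule 109): 0101110101
Gen 5 (rule 195): 1000110000
Gen 6 (rule 182): 1101001000
Gen 7 (rule 193): 0100000011
Gen 8 (rule 109): 0101111011
Gen 9 (rule 195): 1000111001
Gen 10 (rule 182): 1101010111
Gen 11 (rule 193): 0100000011
Gen 12 (rule 109): 0101111011
Gen 13 (rule 195): 1000111001
Gen 14 (rule 182): 1101010111
Gen 15 (rule 193): 0100000011
Gen 16 (rule 109): 0101111011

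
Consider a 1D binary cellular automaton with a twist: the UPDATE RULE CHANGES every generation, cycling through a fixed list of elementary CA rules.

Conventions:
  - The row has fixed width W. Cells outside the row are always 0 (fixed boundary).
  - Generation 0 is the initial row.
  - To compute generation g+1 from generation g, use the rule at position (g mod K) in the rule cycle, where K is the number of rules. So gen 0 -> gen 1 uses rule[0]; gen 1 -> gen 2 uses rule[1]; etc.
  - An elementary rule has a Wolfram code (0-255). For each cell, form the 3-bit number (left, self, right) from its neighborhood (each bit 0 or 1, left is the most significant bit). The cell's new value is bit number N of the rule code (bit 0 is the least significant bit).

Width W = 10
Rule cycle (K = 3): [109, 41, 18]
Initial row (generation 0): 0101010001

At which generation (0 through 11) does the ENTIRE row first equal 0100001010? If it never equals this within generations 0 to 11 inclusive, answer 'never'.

Gen 0: 0101010001
Gen 1 (rule 109): 0111110101
Gen 2 (rule 41): 0100001010
Gen 3 (rule 18): 1010010001
Gen 4 (rule 109): 1110010101
Gen 5 (rule 41): 1000001010
Gen 6 (rule 18): 0100010001
Gen 7 (rule 109): 0101010101
Gen 8 (rule 41): 0010101010
Gen 9 (rule 18): 0100000001
Gen 10 (rule 109): 0101111101
Gen 11 (rule 41): 0011000010

Answer: 2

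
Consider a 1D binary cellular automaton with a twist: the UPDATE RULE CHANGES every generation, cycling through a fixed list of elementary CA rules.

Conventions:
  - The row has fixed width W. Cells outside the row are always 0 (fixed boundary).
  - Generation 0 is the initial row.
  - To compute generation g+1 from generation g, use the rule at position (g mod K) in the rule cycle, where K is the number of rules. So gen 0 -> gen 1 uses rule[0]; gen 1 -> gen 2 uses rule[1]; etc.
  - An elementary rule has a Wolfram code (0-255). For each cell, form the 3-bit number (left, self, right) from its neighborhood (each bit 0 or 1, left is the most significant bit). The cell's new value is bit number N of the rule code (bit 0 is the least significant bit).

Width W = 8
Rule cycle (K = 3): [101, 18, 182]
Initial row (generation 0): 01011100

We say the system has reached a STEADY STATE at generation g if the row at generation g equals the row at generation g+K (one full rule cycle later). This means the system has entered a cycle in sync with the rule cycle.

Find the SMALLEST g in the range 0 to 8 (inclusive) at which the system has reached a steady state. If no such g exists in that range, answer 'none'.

Gen 0: 01011100
Gen 1 (rule 101): 01100101
Gen 2 (rule 18): 10011000
Gen 3 (rule 182): 11100100
Gen 4 (rule 101): 00100101
Gen 5 (rule 18): 01011000
Gen 6 (rule 182): 11100100
Gen 7 (rule 101): 00100101
Gen 8 (rule 18): 01011000
Gen 9 (rule 182): 11100100
Gen 10 (rule 101): 00100101
Gen 11 (rule 18): 01011000

Answer: 3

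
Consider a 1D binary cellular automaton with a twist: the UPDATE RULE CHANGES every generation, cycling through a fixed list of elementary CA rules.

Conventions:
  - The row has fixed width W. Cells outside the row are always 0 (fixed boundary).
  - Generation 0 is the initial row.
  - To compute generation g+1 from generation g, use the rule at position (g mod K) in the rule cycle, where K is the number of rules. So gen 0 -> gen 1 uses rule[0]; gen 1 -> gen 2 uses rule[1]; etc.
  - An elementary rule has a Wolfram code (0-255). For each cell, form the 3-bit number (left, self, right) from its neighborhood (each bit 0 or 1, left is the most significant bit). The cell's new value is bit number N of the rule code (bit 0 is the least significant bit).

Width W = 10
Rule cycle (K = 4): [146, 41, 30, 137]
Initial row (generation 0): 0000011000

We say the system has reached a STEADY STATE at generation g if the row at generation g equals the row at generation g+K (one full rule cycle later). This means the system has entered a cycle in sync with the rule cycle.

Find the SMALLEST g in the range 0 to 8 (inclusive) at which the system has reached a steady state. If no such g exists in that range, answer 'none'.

Answer: none

Derivation:
Gen 0: 0000011000
Gen 1 (rule 146): 0000100100
Gen 2 (rule 41): 1110000001
Gen 3 (rule 30): 1001000011
Gen 4 (rule 137): 0000011010
Gen 5 (rule 146): 0000100001
Gen 6 (rule 41): 1110001100
Gen 7 (rule 30): 1001011010
Gen 8 (rule 137): 0000010000
Gen 9 (rule 146): 0000101000
Gen 10 (rule 41): 1110010011
Gen 11 (rule 30): 1001111110
Gen 12 (rule 137): 0001111100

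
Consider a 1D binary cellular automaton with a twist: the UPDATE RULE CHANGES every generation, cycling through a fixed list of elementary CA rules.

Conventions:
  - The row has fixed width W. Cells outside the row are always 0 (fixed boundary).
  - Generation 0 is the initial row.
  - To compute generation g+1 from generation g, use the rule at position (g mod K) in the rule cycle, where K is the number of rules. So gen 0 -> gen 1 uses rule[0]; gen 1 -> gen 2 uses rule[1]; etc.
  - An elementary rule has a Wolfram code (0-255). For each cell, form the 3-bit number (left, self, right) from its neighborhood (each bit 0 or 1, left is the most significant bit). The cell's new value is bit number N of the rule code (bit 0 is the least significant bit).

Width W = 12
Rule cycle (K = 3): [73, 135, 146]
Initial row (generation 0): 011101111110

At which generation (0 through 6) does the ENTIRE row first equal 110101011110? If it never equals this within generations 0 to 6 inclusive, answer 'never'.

Answer: 2

Derivation:
Gen 0: 011101111110
Gen 1 (rule 73): 010101000010
Gen 2 (rule 135): 110101011110
Gen 3 (rule 146): 000000001101
Gen 4 (rule 73): 111111101100
Gen 5 (rule 135): 011111000001
Gen 6 (rule 146): 101110100010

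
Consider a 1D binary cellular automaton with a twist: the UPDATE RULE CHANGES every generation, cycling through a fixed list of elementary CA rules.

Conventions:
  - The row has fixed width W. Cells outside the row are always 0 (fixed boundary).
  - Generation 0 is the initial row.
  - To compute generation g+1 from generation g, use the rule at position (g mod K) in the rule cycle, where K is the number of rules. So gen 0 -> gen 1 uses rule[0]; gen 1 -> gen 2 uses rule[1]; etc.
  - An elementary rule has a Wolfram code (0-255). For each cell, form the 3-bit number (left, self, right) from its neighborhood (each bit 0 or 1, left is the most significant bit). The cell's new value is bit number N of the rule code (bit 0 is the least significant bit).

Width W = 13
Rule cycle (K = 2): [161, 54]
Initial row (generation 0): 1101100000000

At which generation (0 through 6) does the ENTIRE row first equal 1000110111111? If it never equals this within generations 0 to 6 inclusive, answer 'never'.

Gen 0: 1101100000000
Gen 1 (rule 161): 0010001111111
Gen 2 (rule 54): 0111010000000
Gen 3 (rule 161): 0010100111111
Gen 4 (rule 54): 0111111000000
Gen 5 (rule 161): 0011110011111
Gen 6 (rule 54): 0100001100000

Answer: never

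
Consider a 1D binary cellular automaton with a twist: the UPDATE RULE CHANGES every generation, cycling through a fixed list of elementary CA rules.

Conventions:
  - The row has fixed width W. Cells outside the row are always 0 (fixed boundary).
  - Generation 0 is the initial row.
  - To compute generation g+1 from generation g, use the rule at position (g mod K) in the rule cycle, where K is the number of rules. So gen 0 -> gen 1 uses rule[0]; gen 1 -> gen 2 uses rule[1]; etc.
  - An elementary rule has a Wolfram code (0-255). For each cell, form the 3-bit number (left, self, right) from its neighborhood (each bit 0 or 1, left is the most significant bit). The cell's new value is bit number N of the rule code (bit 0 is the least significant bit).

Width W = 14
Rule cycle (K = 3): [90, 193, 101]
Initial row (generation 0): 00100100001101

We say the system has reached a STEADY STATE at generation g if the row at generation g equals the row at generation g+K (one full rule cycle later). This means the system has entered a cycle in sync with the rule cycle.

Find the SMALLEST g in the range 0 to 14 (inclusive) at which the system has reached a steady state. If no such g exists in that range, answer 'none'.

Gen 0: 00100100001101
Gen 1 (rule 90): 01011010011100
Gen 2 (rule 193): 00001000001101
Gen 3 (rule 101): 11101011100111
Gen 4 (rule 90): 10100010111101
Gen 5 (rule 193): 00001000011100
Gen 6 (rule 101): 11101011000101
Gen 7 (rule 90): 10100011101000
Gen 8 (rule 193): 00001001100011
Gen 9 (rule 101): 11101000101001
Gen 10 (rule 90): 10100101000110
Gen 11 (rule 193): 00000000010010
Gen 12 (rule 101): 11111111010010
Gen 13 (rule 90): 10000001001101
Gen 14 (rule 193): 00111100000100
Gen 15 (rule 101): 10000101110101
Gen 16 (rule 90): 01001001010000
Gen 17 (rule 193): 00000000000111

Answer: none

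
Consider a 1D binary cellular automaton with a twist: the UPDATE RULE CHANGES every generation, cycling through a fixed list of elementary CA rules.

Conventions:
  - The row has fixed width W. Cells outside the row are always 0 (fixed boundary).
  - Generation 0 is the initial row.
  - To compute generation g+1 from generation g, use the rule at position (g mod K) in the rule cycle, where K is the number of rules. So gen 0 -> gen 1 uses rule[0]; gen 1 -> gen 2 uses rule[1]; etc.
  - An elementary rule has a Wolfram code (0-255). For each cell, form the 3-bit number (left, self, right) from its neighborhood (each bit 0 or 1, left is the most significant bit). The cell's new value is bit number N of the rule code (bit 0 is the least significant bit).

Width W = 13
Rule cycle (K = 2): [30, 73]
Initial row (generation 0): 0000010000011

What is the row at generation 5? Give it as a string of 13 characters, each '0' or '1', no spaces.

Gen 0: 0000010000011
Gen 1 (rule 30): 0000111000110
Gen 2 (rule 73): 1110101010110
Gen 3 (rule 30): 1000101010101
Gen 4 (rule 73): 0010000000000
Gen 5 (rule 30): 0111000000000

Answer: 0111000000000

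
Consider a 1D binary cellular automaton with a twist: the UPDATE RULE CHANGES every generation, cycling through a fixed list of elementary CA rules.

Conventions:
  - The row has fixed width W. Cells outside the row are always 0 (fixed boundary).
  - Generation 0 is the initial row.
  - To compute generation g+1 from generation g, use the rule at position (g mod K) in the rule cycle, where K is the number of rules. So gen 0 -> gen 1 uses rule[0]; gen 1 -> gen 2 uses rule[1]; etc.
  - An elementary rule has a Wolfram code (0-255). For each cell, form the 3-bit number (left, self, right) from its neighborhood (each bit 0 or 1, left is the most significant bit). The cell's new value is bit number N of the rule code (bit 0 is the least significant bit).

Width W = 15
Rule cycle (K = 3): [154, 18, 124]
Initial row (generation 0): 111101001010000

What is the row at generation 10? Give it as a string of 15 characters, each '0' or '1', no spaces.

Answer: 000000000110100

Derivation:
Gen 0: 111101001010000
Gen 1 (rule 154): 111000110001000
Gen 2 (rule 18): 000101001010100
Gen 3 (rule 124): 000111101111110
Gen 4 (rule 154): 001111001111101
Gen 5 (rule 18): 010000110000000
Gen 6 (rule 124): 011000111000000
Gen 7 (rule 154): 110101110100000
Gen 8 (rule 18): 000000000010000
Gen 9 (rule 124): 000000000011000
Gen 10 (rule 154): 000000000110100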